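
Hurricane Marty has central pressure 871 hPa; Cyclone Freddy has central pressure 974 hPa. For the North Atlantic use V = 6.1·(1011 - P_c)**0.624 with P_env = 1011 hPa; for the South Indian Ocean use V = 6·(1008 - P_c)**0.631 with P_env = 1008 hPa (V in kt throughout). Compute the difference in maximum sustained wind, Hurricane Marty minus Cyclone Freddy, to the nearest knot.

78 kt

Hurricane Marty: ΔP = 140; V ≈ 6.1 × 140^0.624 ≈ 133.20 kt.
Cyclone Freddy: ΔP = 34; V ≈ 6 × 34^0.631 ≈ 55.53 kt.
Difference ≈ 133.20 − 55.53 = 77.67 → 78 kt.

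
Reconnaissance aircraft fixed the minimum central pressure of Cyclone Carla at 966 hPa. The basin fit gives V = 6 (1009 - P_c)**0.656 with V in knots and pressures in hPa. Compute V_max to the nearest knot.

ΔP = 1009 − 966 = 43 hPa.
43^0.656 ≈ 11.791.
V ≈ 6 × 11.791 ≈ 70.7 kt.

71 kt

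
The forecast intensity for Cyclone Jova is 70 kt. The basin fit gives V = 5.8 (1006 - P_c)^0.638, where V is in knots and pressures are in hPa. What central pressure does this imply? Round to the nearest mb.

956 mb

ΔP = (V / 5.8)^(1/0.638) = (70/5.8)^1.567.
70/5.8 = 12.069; 12.069^1.567 ≈ 49.59 mb.
P_c = 1006 − 49.59 = 956.41 ≈ 956 mb.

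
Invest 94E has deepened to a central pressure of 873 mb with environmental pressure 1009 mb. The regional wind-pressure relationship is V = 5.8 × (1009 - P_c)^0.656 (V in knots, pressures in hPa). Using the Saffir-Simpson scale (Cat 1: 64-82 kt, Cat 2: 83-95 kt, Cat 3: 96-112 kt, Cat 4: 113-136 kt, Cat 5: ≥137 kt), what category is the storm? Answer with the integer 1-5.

5

ΔP = 1009 − 873 = 136 mb.
V ≈ 5.8 × 136^0.656 = 5.8 × 25.10 ≈ 146 kt.
146 kt falls in the Category 5 band.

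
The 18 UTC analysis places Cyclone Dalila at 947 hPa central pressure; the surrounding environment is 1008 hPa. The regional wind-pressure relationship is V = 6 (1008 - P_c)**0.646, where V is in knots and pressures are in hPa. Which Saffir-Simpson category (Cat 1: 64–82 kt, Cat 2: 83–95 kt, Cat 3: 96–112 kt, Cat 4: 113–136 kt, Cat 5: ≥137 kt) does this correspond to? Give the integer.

ΔP = 1008 − 947 = 61 hPa.
V ≈ 6 × 61^0.646 = 6 × 14.23 ≈ 85 kt.
85 kt falls in the Category 2 band.

2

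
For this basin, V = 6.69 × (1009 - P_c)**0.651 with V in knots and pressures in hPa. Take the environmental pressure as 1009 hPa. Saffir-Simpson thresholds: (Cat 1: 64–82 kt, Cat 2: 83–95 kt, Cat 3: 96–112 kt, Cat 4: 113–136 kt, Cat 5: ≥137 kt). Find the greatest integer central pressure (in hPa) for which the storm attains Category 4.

932 hPa

Category 4 begins at V = 113 kt.
Required ΔP = (113/6.69)^(1/0.651) = 16.891^1.536 ≈ 76.88 hPa.
P_c ≤ 1009 − 76.88 = 932.12, so the highest integer P_c is 932 hPa.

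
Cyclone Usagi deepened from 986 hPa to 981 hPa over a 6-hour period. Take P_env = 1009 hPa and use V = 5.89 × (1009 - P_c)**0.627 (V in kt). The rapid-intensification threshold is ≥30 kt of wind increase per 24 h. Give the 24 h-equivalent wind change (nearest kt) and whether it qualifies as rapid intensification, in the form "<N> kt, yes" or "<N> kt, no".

22 kt, no

V₁: ΔP = 23, V ≈ 5.89 × 23^0.627 ≈ 42.06 kt.
V₂: ΔP = 28, V ≈ 5.89 × 28^0.627 ≈ 47.59 kt.
ΔV over 6 h = 5.53 kt → 24 h equivalent = 5.53 × 24/6 ≈ 22.12 kt.
22 kt < 30 kt ⇒ not rapid intensification.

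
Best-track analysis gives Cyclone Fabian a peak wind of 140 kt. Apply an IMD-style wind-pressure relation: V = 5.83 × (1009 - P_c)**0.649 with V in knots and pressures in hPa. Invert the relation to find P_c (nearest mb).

875 mb

ΔP = (V / 5.83)^(1/0.649) = (140/5.83)^1.541.
140/5.83 = 24.014; 24.014^1.541 ≈ 133.99 mb.
P_c = 1009 − 133.99 = 875.01 ≈ 875 mb.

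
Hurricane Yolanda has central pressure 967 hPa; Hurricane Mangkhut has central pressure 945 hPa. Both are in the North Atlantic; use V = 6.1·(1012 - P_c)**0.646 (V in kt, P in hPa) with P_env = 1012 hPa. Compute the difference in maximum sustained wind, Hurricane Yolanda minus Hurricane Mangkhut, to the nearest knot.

-21 kt

Hurricane Yolanda: ΔP = 45; V ≈ 6.1 × 45^0.646 ≈ 71.34 kt.
Hurricane Mangkhut: ΔP = 67; V ≈ 6.1 × 67^0.646 ≈ 92.25 kt.
Difference ≈ 71.34 − 92.25 = -20.91 → -21 kt.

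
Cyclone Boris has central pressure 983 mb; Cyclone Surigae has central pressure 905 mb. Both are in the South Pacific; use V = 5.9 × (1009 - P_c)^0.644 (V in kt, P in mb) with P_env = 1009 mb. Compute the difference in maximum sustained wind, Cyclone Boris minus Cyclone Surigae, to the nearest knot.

-69 kt

Cyclone Boris: ΔP = 26; V ≈ 5.9 × 26^0.644 ≈ 48.09 kt.
Cyclone Surigae: ΔP = 104; V ≈ 5.9 × 104^0.644 ≈ 117.44 kt.
Difference ≈ 48.09 − 117.44 = -69.35 → -69 kt.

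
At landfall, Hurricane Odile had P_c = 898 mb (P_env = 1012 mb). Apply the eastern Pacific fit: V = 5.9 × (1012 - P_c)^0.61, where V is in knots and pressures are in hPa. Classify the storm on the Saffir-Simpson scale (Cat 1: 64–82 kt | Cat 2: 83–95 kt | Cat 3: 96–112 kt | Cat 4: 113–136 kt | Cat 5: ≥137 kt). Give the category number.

ΔP = 1012 − 898 = 114 mb.
V ≈ 5.9 × 114^0.61 = 5.9 × 17.98 ≈ 106 kt.
106 kt falls in the Category 3 band.

3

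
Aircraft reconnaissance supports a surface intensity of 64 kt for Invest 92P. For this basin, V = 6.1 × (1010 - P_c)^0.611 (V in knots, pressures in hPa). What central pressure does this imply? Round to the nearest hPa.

963 hPa

ΔP = (V / 6.1)^(1/0.611) = (64/6.1)^1.637.
64/6.1 = 10.492; 10.492^1.637 ≈ 46.86 hPa.
P_c = 1010 − 46.86 = 963.14 ≈ 963 hPa.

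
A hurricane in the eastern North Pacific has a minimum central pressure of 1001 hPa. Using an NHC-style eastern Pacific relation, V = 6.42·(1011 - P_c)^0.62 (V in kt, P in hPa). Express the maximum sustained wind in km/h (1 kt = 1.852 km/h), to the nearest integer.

50 km/h

ΔP = 1011 − 1001 = 10 hPa.
V ≈ 6.42 × 10^0.62 = 6.42 × 4.169 ≈ 26.763 kt.
26.763 × 1.852 ≈ 49.57 km/h → 50 km/h.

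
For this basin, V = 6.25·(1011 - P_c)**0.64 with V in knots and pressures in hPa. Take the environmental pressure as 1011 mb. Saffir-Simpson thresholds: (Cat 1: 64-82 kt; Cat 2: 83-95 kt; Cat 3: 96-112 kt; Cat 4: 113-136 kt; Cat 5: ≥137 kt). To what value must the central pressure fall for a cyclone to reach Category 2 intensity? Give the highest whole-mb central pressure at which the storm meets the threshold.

954 mb

Category 2 begins at V = 83 kt.
Required ΔP = (83/6.25)^(1/0.64) = 13.280^1.562 ≈ 56.88 mb.
P_c ≤ 1011 − 56.88 = 954.12, so the highest integer P_c is 954 mb.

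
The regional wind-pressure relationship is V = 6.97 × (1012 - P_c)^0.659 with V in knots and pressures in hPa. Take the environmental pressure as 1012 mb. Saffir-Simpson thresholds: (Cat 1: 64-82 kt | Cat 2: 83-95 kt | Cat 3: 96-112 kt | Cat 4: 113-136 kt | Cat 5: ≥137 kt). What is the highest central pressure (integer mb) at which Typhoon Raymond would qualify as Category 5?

920 mb

Category 5 begins at V = 137 kt.
Required ΔP = (137/6.97)^(1/0.659) = 19.656^1.517 ≈ 91.79 mb.
P_c ≤ 1012 − 91.79 = 920.21, so the highest integer P_c is 920 mb.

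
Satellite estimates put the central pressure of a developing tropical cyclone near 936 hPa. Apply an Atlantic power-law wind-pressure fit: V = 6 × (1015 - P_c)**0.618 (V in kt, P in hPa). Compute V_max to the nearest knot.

ΔP = 1015 − 936 = 79 hPa.
79^0.618 ≈ 14.884.
V ≈ 6 × 14.884 ≈ 89.3 kt.

89 kt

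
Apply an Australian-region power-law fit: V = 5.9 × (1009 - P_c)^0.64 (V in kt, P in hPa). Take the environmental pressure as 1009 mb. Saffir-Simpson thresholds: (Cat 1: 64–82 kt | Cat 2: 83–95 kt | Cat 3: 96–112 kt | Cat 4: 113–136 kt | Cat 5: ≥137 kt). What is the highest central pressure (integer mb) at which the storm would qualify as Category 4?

908 mb

Category 4 begins at V = 113 kt.
Required ΔP = (113/5.9)^(1/0.64) = 19.153^1.562 ≈ 100.80 mb.
P_c ≤ 1009 − 100.80 = 908.20, so the highest integer P_c is 908 mb.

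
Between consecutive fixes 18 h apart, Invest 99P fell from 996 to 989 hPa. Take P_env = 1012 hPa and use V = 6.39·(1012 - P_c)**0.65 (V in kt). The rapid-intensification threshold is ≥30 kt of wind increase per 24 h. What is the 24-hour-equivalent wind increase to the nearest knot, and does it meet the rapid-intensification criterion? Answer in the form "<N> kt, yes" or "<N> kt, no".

V₁: ΔP = 16, V ≈ 6.39 × 16^0.65 ≈ 38.74 kt.
V₂: ΔP = 23, V ≈ 6.39 × 23^0.65 ≈ 49.05 kt.
ΔV over 18 h = 10.31 kt → 24 h equivalent = 10.31 × 24/18 ≈ 13.75 kt.
14 kt < 30 kt ⇒ not rapid intensification.

14 kt, no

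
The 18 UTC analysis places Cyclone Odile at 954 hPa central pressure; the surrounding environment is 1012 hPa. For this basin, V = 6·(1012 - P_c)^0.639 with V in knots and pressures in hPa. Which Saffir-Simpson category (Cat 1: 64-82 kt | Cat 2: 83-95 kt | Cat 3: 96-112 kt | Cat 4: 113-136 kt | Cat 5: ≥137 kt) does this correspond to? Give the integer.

ΔP = 1012 − 954 = 58 hPa.
V ≈ 6 × 58^0.639 = 6 × 13.39 ≈ 80 kt.
80 kt falls in the Category 1 band.

1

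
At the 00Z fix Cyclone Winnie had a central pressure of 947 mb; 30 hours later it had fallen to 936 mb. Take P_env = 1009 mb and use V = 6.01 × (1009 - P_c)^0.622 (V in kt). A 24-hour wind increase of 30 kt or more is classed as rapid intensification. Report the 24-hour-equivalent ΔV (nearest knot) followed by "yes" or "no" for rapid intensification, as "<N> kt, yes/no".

V₁: ΔP = 62, V ≈ 6.01 × 62^0.622 ≈ 78.30 kt.
V₂: ΔP = 73, V ≈ 6.01 × 73^0.622 ≈ 86.67 kt.
ΔV over 30 h = 8.37 kt → 24 h equivalent = 8.37 × 24/30 ≈ 6.70 kt.
7 kt < 30 kt ⇒ not rapid intensification.

7 kt, no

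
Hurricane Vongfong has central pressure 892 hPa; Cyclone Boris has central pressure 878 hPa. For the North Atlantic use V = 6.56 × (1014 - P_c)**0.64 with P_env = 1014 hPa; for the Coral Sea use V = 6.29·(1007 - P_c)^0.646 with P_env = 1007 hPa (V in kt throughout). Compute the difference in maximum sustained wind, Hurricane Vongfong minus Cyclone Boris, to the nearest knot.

Hurricane Vongfong: ΔP = 122; V ≈ 6.56 × 122^0.64 ≈ 141.96 kt.
Cyclone Boris: ΔP = 129; V ≈ 6.29 × 129^0.646 ≈ 145.24 kt.
Difference ≈ 141.96 − 145.24 = -3.28 → -3 kt.

-3 kt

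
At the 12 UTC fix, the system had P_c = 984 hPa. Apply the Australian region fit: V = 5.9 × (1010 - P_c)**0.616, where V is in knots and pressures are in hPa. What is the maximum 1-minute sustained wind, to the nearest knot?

44 kt

ΔP = 1010 − 984 = 26 hPa.
26^0.616 ≈ 7.441.
V ≈ 5.9 × 7.441 ≈ 43.9 kt.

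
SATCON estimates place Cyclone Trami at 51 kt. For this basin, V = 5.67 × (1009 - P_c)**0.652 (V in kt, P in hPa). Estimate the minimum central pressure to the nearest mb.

980 mb

ΔP = (V / 5.67)^(1/0.652) = (51/5.67)^1.534.
51/5.67 = 8.995; 8.995^1.534 ≈ 29.05 mb.
P_c = 1009 − 29.05 = 979.95 ≈ 980 mb.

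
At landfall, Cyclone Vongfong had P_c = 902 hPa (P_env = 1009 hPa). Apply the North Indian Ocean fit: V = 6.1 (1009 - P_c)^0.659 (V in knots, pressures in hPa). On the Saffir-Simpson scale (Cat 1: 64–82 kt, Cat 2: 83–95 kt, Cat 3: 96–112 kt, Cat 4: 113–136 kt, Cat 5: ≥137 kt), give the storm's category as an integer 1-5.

4

ΔP = 1009 − 902 = 107 hPa.
V ≈ 6.1 × 107^0.659 = 6.1 × 21.75 ≈ 133 kt.
133 kt falls in the Category 4 band.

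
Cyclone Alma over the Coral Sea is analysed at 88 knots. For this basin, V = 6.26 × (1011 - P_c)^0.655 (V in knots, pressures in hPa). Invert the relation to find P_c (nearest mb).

ΔP = (V / 6.26)^(1/0.655) = (88/6.26)^1.527.
88/6.26 = 14.058; 14.058^1.527 ≈ 56.56 mb.
P_c = 1011 − 56.56 = 954.44 ≈ 954 mb.

954 mb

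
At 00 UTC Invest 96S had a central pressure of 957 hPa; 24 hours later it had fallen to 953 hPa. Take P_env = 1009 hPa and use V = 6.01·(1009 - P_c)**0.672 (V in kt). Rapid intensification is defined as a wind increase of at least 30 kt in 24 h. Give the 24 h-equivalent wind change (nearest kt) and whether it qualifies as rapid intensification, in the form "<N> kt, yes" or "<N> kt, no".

4 kt, no

V₁: ΔP = 52, V ≈ 6.01 × 52^0.672 ≈ 85.51 kt.
V₂: ΔP = 56, V ≈ 6.01 × 56^0.672 ≈ 89.88 kt.
ΔV over 24 h = 4.37 kt → 24 h equivalent = 4.37 × 24/24 ≈ 4.37 kt.
4 kt < 30 kt ⇒ not rapid intensification.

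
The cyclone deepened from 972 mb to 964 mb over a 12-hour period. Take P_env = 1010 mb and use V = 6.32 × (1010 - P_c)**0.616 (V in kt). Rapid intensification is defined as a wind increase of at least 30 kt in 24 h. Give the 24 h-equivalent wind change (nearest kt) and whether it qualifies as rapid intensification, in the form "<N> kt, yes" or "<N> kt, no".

15 kt, no

V₁: ΔP = 38, V ≈ 6.32 × 38^0.616 ≈ 59.41 kt.
V₂: ΔP = 46, V ≈ 6.32 × 46^0.616 ≈ 66.83 kt.
ΔV over 12 h = 7.42 kt → 24 h equivalent = 7.42 × 24/12 ≈ 14.84 kt.
15 kt < 30 kt ⇒ not rapid intensification.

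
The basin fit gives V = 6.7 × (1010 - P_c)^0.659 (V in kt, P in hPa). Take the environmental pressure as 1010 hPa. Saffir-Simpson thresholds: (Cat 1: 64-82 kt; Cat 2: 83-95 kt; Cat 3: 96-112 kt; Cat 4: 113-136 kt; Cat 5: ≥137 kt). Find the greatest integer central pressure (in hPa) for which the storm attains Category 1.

Category 1 begins at V = 64 kt.
Required ΔP = (64/6.7)^(1/0.659) = 9.552^1.517 ≈ 30.71 hPa.
P_c ≤ 1010 − 30.71 = 979.29, so the highest integer P_c is 979 hPa.

979 hPa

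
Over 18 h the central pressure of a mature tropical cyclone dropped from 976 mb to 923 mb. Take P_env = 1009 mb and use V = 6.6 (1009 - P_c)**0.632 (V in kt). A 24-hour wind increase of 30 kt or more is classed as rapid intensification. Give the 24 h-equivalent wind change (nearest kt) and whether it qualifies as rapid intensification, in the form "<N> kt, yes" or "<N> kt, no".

67 kt, yes

V₁: ΔP = 33, V ≈ 6.6 × 33^0.632 ≈ 60.15 kt.
V₂: ΔP = 86, V ≈ 6.6 × 86^0.632 ≈ 110.19 kt.
ΔV over 18 h = 50.04 kt → 24 h equivalent = 50.04 × 24/18 ≈ 66.72 kt.
67 kt ≥ 30 kt ⇒ rapid intensification.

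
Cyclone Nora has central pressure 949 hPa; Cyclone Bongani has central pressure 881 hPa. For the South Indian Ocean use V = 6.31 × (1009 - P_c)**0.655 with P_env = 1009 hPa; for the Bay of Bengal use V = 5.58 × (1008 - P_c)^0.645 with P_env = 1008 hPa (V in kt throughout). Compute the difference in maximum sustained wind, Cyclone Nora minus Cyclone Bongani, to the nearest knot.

-35 kt

Cyclone Nora: ΔP = 60; V ≈ 6.31 × 60^0.655 ≈ 92.20 kt.
Cyclone Bongani: ΔP = 127; V ≈ 5.58 × 127^0.645 ≈ 126.94 kt.
Difference ≈ 92.20 − 126.94 = -34.74 → -35 kt.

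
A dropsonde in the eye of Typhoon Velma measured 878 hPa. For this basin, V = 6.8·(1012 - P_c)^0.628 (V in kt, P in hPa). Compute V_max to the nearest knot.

ΔP = 1012 − 878 = 134 hPa.
134^0.628 ≈ 21.668.
V ≈ 6.8 × 21.668 ≈ 147.3 kt.

147 kt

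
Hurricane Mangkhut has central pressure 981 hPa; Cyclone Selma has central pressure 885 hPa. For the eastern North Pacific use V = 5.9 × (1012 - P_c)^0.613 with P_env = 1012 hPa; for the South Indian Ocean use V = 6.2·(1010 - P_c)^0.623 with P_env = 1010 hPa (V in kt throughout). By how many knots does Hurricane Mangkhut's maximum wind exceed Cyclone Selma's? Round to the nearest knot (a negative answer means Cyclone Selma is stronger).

Hurricane Mangkhut: ΔP = 31; V ≈ 5.9 × 31^0.613 ≈ 48.42 kt.
Cyclone Selma: ΔP = 125; V ≈ 6.2 × 125^0.623 ≈ 125.54 kt.
Difference ≈ 48.42 − 125.54 = -77.12 → -77 kt.

-77 kt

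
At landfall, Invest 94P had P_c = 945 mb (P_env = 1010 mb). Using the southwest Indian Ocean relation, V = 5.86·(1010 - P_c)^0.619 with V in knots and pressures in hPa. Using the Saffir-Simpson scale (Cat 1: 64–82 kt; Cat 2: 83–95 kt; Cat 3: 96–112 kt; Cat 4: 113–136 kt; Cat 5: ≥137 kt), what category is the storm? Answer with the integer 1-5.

ΔP = 1010 − 945 = 65 mb.
V ≈ 5.86 × 65^0.619 = 5.86 × 13.25 ≈ 78 kt.
78 kt falls in the Category 1 band.

1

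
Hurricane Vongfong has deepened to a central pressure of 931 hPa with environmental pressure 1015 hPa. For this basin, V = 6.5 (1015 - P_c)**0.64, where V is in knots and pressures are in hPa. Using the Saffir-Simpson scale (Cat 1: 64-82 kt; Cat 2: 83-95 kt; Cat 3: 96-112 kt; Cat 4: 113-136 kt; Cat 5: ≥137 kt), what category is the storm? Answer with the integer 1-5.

3

ΔP = 1015 − 931 = 84 hPa.
V ≈ 6.5 × 84^0.64 = 6.5 × 17.04 ≈ 111 kt.
111 kt falls in the Category 3 band.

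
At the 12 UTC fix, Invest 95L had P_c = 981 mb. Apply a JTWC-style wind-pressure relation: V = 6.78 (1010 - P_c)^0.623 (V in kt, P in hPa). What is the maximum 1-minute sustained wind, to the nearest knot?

ΔP = 1010 − 981 = 29 mb.
29^0.623 ≈ 8.148.
V ≈ 6.78 × 8.148 ≈ 55.2 kt.

55 kt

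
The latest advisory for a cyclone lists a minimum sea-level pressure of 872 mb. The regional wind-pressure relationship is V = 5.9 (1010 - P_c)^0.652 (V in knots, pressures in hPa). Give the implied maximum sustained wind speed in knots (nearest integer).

ΔP = 1010 − 872 = 138 mb.
138^0.652 ≈ 24.843.
V ≈ 5.9 × 24.843 ≈ 146.6 kt.

147 kt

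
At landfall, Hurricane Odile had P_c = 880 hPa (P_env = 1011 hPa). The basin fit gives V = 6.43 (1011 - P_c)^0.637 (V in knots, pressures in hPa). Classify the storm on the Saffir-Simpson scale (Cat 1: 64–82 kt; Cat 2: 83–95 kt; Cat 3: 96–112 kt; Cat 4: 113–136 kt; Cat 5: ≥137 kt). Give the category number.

ΔP = 1011 − 880 = 131 hPa.
V ≈ 6.43 × 131^0.637 = 6.43 × 22.32 ≈ 144 kt.
144 kt falls in the Category 5 band.

5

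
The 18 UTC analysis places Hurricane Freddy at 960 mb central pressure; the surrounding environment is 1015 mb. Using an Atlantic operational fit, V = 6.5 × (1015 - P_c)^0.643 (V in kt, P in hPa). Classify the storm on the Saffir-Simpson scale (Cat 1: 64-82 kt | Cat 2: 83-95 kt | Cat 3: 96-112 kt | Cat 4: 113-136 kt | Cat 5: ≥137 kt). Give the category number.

ΔP = 1015 − 960 = 55 mb.
V ≈ 6.5 × 55^0.643 = 6.5 × 13.15 ≈ 86 kt.
86 kt falls in the Category 2 band.

2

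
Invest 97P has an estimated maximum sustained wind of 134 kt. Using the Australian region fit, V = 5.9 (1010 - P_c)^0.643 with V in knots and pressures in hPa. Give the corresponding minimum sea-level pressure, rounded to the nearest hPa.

881 hPa

ΔP = (V / 5.9)^(1/0.643) = (134/5.9)^1.555.
134/5.9 = 22.712; 22.712^1.555 ≈ 128.60 hPa.
P_c = 1010 − 128.60 = 881.40 ≈ 881 hPa.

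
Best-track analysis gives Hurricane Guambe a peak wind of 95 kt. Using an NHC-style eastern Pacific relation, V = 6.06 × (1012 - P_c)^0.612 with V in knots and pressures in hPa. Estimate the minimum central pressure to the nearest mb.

ΔP = (V / 6.06)^(1/0.612) = (95/6.06)^1.634.
95/6.06 = 15.677; 15.677^1.634 ≈ 89.75 mb.
P_c = 1012 − 89.75 = 922.25 ≈ 922 mb.

922 mb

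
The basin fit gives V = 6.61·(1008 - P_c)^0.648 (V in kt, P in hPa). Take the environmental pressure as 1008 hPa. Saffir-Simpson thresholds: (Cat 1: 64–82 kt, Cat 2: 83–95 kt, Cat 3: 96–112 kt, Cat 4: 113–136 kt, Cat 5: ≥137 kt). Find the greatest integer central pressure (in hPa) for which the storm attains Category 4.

928 hPa

Category 4 begins at V = 113 kt.
Required ΔP = (113/6.61)^(1/0.648) = 17.095^1.543 ≈ 79.91 hPa.
P_c ≤ 1008 − 79.91 = 928.09, so the highest integer P_c is 928 hPa.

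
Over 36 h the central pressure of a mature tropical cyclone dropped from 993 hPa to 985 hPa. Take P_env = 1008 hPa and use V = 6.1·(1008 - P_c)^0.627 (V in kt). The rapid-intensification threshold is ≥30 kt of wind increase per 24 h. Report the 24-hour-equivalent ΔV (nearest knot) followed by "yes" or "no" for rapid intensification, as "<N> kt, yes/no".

7 kt, no

V₁: ΔP = 15, V ≈ 6.1 × 15^0.627 ≈ 33.32 kt.
V₂: ΔP = 23, V ≈ 6.1 × 23^0.627 ≈ 43.56 kt.
ΔV over 36 h = 10.24 kt → 24 h equivalent = 10.24 × 24/36 ≈ 6.83 kt.
7 kt < 30 kt ⇒ not rapid intensification.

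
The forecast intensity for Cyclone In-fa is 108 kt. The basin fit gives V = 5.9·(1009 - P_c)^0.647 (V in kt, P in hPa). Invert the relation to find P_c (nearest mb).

ΔP = (V / 5.9)^(1/0.647) = (108/5.9)^1.546.
108/5.9 = 18.305; 18.305^1.546 ≈ 89.42 mb.
P_c = 1009 − 89.42 = 919.58 ≈ 920 mb.

920 mb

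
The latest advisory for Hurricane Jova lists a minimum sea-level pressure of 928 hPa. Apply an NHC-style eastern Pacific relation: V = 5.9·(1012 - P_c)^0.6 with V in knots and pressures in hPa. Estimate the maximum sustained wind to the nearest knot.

84 kt

ΔP = 1012 − 928 = 84 hPa.
84^0.6 ≈ 14.275.
V ≈ 5.9 × 14.275 ≈ 84.2 kt.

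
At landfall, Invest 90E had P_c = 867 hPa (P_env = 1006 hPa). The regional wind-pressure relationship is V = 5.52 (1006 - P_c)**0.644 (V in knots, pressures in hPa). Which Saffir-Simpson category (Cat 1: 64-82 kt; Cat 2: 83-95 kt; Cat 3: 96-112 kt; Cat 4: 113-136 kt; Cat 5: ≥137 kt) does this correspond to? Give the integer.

4

ΔP = 1006 − 867 = 139 hPa.
V ≈ 5.52 × 139^0.644 = 5.52 × 23.99 ≈ 132 kt.
132 kt falls in the Category 4 band.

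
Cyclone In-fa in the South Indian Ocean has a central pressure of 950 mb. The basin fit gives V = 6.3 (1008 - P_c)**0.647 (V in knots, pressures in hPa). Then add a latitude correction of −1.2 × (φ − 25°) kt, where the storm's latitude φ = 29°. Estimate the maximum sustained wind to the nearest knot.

ΔP = 1008 − 950 = 58 mb.
58^0.647 ≈ 13.834.
V ≈ 6.3 × 13.834 ≈ 87.2 kt.
Latitude correction: −1.2 × (29 − 25) = -4.8 kt.
Corrected V ≈ 82.4 kt → 82 kt.

82 kt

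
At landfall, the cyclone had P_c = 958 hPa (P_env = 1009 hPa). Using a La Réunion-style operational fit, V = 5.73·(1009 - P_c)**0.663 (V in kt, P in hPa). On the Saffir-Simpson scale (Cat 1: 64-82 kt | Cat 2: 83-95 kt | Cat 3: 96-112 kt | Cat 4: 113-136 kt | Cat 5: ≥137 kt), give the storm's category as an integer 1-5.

1

ΔP = 1009 − 958 = 51 hPa.
V ≈ 5.73 × 51^0.663 = 5.73 × 13.56 ≈ 78 kt.
78 kt falls in the Category 1 band.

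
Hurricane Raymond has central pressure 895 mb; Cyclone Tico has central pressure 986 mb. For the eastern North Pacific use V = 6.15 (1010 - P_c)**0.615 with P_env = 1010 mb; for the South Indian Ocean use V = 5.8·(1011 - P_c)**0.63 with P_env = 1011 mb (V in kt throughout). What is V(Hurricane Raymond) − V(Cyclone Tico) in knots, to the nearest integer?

Hurricane Raymond: ΔP = 115; V ≈ 6.15 × 115^0.615 ≈ 113.82 kt.
Cyclone Tico: ΔP = 25; V ≈ 5.8 × 25^0.63 ≈ 44.07 kt.
Difference ≈ 113.82 − 44.07 = 69.75 → 70 kt.

70 kt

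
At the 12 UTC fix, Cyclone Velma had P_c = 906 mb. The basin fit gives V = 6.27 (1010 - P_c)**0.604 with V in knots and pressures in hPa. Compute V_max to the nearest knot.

104 kt

ΔP = 1010 − 906 = 104 mb.
104^0.604 ≈ 16.531.
V ≈ 6.27 × 16.531 ≈ 103.6 kt.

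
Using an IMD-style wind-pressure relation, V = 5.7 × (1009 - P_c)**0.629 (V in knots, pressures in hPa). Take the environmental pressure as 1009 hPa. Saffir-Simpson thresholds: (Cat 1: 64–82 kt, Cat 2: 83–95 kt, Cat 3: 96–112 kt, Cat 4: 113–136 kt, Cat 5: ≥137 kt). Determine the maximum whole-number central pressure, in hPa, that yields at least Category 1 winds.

962 hPa

Category 1 begins at V = 64 kt.
Required ΔP = (64/5.7)^(1/0.629) = 11.228^1.590 ≈ 46.75 hPa.
P_c ≤ 1009 − 46.75 = 962.25, so the highest integer P_c is 962 hPa.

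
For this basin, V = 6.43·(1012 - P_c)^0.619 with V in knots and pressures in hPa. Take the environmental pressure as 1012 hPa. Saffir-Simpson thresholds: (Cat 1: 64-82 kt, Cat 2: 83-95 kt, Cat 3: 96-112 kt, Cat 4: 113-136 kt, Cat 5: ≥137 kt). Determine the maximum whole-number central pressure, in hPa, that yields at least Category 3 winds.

933 hPa

Category 3 begins at V = 96 kt.
Required ΔP = (96/6.43)^(1/0.619) = 14.930^1.616 ≈ 78.83 hPa.
P_c ≤ 1012 − 78.83 = 933.17, so the highest integer P_c is 933 hPa.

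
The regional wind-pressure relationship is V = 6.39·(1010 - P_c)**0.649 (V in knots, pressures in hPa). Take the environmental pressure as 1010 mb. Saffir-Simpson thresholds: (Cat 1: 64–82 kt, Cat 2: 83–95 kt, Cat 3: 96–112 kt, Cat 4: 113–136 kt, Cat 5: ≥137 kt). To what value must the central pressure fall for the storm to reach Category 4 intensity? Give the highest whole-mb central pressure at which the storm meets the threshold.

926 mb

Category 4 begins at V = 113 kt.
Required ΔP = (113/6.39)^(1/0.649) = 17.684^1.541 ≈ 83.62 mb.
P_c ≤ 1010 − 83.62 = 926.38, so the highest integer P_c is 926 mb.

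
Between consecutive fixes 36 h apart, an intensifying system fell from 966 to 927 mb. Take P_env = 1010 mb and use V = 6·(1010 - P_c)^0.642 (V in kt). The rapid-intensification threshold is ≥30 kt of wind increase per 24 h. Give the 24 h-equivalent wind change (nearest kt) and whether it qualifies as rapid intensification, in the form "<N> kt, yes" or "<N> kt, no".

23 kt, no

V₁: ΔP = 44, V ≈ 6 × 44^0.642 ≈ 68.12 kt.
V₂: ΔP = 83, V ≈ 6 × 83^0.642 ≈ 102.38 kt.
ΔV over 36 h = 34.26 kt → 24 h equivalent = 34.26 × 24/36 ≈ 22.84 kt.
23 kt < 30 kt ⇒ not rapid intensification.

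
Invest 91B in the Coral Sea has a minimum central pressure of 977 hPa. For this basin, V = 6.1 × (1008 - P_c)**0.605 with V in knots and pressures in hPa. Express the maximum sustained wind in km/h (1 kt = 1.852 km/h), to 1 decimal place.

ΔP = 1008 − 977 = 31 hPa.
V ≈ 6.1 × 31^0.605 = 6.1 × 7.985 ≈ 48.708 kt.
48.708 × 1.852 ≈ 90.21 km/h → 90.2 km/h.

90.2 km/h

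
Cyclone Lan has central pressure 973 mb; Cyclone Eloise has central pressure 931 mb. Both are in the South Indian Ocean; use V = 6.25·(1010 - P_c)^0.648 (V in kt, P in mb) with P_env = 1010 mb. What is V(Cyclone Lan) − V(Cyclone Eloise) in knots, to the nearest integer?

-41 kt

Cyclone Lan: ΔP = 37; V ≈ 6.25 × 37^0.648 ≈ 64.87 kt.
Cyclone Eloise: ΔP = 79; V ≈ 6.25 × 79^0.648 ≈ 106.06 kt.
Difference ≈ 64.87 − 106.06 = -41.19 → -41 kt.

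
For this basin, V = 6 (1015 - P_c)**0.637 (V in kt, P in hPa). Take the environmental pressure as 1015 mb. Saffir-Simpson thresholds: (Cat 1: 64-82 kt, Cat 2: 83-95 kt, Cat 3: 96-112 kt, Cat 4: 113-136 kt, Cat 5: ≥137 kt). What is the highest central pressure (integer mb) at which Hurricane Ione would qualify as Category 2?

Category 2 begins at V = 83 kt.
Required ΔP = (83/6)^(1/0.637) = 13.833^1.570 ≈ 61.82 mb.
P_c ≤ 1015 − 61.82 = 953.18, so the highest integer P_c is 953 mb.

953 mb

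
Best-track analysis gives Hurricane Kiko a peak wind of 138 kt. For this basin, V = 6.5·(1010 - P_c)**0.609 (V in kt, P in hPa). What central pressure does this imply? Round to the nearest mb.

ΔP = (V / 6.5)^(1/0.609) = (138/6.5)^1.642.
138/6.5 = 21.231; 21.231^1.642 ≈ 150.98 mb.
P_c = 1010 − 150.98 = 859.02 ≈ 859 mb.

859 mb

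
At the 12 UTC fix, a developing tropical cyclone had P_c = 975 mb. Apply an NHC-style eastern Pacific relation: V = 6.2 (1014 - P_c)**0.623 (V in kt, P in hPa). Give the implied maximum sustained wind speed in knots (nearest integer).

61 kt

ΔP = 1014 − 975 = 39 mb.
39^0.623 ≈ 9.800.
V ≈ 6.2 × 9.800 ≈ 60.8 kt.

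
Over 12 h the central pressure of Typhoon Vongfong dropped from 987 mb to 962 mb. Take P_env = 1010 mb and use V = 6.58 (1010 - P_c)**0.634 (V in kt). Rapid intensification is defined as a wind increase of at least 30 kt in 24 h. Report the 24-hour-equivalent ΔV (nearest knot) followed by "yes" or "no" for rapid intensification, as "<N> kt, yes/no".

V₁: ΔP = 23, V ≈ 6.58 × 23^0.634 ≈ 48.04 kt.
V₂: ΔP = 48, V ≈ 6.58 × 48^0.634 ≈ 76.58 kt.
ΔV over 12 h = 28.54 kt → 24 h equivalent = 28.54 × 24/12 ≈ 57.08 kt.
57 kt ≥ 30 kt ⇒ rapid intensification.

57 kt, yes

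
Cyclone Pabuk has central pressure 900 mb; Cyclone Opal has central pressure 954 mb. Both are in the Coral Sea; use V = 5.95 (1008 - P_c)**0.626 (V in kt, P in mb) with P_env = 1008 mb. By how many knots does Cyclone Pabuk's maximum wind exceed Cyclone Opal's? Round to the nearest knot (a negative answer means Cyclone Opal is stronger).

Cyclone Pabuk: ΔP = 108; V ≈ 5.95 × 108^0.626 ≈ 111.54 kt.
Cyclone Opal: ΔP = 54; V ≈ 5.95 × 54^0.626 ≈ 72.28 kt.
Difference ≈ 111.54 − 72.28 = 39.26 → 39 kt.

39 kt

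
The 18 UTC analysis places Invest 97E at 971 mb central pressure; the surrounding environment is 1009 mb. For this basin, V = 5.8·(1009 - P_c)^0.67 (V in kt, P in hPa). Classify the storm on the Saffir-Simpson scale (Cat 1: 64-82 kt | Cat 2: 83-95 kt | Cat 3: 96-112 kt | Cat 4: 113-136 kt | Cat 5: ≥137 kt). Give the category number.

ΔP = 1009 − 971 = 38 mb.
V ≈ 5.8 × 38^0.67 = 5.8 × 11.44 ≈ 66 kt.
66 kt falls in the Category 1 band.

1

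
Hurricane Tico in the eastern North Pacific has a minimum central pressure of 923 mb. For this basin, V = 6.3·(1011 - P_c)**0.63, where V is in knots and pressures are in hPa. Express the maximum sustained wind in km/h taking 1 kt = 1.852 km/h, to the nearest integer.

ΔP = 1011 − 923 = 88 mb.
V ≈ 6.3 × 88^0.63 = 6.3 × 16.789 ≈ 105.771 kt.
105.771 × 1.852 ≈ 195.89 km/h → 196 km/h.

196 km/h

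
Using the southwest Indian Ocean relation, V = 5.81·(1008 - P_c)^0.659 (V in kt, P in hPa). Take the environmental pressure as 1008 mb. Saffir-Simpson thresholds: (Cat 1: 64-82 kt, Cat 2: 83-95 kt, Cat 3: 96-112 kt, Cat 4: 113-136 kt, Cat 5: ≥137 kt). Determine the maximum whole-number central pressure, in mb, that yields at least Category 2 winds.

951 mb

Category 2 begins at V = 83 kt.
Required ΔP = (83/5.81)^(1/0.659) = 14.286^1.517 ≈ 56.56 mb.
P_c ≤ 1008 − 56.56 = 951.44, so the highest integer P_c is 951 mb.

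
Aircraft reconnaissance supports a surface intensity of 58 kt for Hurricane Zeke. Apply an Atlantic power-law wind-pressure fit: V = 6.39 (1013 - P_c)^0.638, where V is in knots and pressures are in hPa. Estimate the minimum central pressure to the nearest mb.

981 mb

ΔP = (V / 6.39)^(1/0.638) = (58/6.39)^1.567.
58/6.39 = 9.077; 9.077^1.567 ≈ 31.73 mb.
P_c = 1013 − 31.73 = 981.27 ≈ 981 mb.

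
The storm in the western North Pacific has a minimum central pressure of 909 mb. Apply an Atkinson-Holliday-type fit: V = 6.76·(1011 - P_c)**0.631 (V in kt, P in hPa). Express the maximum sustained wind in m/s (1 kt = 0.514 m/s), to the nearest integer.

ΔP = 1011 − 909 = 102 mb.
V ≈ 6.76 × 102^0.631 = 6.76 × 18.511 ≈ 125.133 kt.
125.133 × 0.514 ≈ 64.32 m/s → 64 m/s.

64 m/s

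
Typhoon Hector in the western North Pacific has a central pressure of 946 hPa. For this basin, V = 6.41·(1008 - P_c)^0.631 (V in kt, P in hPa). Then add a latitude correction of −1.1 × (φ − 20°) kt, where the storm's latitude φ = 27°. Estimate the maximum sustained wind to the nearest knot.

79 kt

ΔP = 1008 − 946 = 62 hPa.
62^0.631 ≈ 13.521.
V ≈ 6.41 × 13.521 ≈ 86.7 kt.
Latitude correction: −1.1 × (27 − 20) = -7.7 kt.
Corrected V ≈ 79 kt → 79 kt.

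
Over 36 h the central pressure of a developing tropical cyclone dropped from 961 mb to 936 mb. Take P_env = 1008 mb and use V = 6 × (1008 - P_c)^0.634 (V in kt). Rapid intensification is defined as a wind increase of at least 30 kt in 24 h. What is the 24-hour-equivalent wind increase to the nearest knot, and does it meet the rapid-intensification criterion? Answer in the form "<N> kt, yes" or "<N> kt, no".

14 kt, no

V₁: ΔP = 47, V ≈ 6 × 47^0.634 ≈ 68.91 kt.
V₂: ΔP = 72, V ≈ 6 × 72^0.634 ≈ 90.30 kt.
ΔV over 36 h = 21.39 kt → 24 h equivalent = 21.39 × 24/36 ≈ 14.26 kt.
14 kt < 30 kt ⇒ not rapid intensification.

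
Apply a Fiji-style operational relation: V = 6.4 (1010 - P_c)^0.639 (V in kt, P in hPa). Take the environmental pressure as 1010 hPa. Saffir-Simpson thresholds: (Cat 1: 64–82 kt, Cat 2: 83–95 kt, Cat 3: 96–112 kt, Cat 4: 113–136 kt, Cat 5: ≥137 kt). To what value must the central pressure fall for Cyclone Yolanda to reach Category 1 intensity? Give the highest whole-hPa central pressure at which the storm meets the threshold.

973 hPa

Category 1 begins at V = 64 kt.
Required ΔP = (64/6.4)^(1/0.639) = 10.000^1.565 ≈ 36.72 hPa.
P_c ≤ 1010 − 36.72 = 973.28, so the highest integer P_c is 973 hPa.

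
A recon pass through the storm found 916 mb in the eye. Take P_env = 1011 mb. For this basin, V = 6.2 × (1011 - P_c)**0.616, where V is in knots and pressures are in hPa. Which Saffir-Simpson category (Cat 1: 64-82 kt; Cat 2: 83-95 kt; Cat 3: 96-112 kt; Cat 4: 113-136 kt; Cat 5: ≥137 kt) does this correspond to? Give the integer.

3

ΔP = 1011 − 916 = 95 mb.
V ≈ 6.2 × 95^0.616 = 6.2 × 16.53 ≈ 102 kt.
102 kt falls in the Category 3 band.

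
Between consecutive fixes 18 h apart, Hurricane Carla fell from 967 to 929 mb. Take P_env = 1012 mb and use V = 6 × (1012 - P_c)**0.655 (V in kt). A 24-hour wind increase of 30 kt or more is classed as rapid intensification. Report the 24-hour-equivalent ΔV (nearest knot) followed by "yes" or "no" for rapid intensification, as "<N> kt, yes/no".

48 kt, yes

V₁: ΔP = 45, V ≈ 6 × 45^0.655 ≈ 72.61 kt.
V₂: ΔP = 83, V ≈ 6 × 83^0.655 ≈ 108.43 kt.
ΔV over 18 h = 35.82 kt → 24 h equivalent = 35.82 × 24/18 ≈ 47.76 kt.
48 kt ≥ 30 kt ⇒ rapid intensification.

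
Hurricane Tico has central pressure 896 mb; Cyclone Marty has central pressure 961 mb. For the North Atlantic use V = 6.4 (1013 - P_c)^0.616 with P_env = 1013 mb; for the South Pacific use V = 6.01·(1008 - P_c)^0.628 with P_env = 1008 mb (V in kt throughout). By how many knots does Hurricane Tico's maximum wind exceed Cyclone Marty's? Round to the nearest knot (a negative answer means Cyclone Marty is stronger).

53 kt

Hurricane Tico: ΔP = 117; V ≈ 6.4 × 117^0.616 ≈ 120.28 kt.
Cyclone Marty: ΔP = 47; V ≈ 6.01 × 47^0.628 ≈ 67.45 kt.
Difference ≈ 120.28 − 67.45 = 52.83 → 53 kt.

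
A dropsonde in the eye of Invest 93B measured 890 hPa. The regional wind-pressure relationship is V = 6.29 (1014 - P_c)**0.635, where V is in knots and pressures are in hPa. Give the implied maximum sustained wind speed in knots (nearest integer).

ΔP = 1014 − 890 = 124 hPa.
124^0.635 ≈ 21.346.
V ≈ 6.29 × 21.346 ≈ 134.3 kt.

134 kt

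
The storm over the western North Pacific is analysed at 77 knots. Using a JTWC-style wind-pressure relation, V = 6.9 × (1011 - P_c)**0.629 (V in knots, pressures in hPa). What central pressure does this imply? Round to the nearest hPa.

ΔP = (V / 6.9)^(1/0.629) = (77/6.9)^1.590.
77/6.9 = 11.159; 11.159^1.590 ≈ 46.30 hPa.
P_c = 1011 − 46.30 = 964.70 ≈ 965 hPa.

965 hPa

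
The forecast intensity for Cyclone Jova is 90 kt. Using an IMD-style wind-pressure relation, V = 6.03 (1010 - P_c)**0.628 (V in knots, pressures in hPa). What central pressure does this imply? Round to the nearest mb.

936 mb

ΔP = (V / 6.03)^(1/0.628) = (90/6.03)^1.592.
90/6.03 = 14.925; 14.925^1.592 ≈ 74.01 mb.
P_c = 1010 − 74.01 = 935.99 ≈ 936 mb.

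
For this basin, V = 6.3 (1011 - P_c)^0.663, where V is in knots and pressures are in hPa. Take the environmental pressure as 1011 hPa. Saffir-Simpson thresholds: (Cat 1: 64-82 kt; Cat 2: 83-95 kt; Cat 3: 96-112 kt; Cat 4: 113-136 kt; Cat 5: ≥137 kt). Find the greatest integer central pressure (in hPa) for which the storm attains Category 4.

933 hPa

Category 4 begins at V = 113 kt.
Required ΔP = (113/6.3)^(1/0.663) = 17.937^1.508 ≈ 77.80 hPa.
P_c ≤ 1011 − 77.80 = 933.20, so the highest integer P_c is 933 hPa.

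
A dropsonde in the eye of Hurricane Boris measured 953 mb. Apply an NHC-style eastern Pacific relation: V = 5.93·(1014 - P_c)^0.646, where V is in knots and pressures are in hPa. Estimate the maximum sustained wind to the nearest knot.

ΔP = 1014 − 953 = 61 mb.
61^0.646 ≈ 14.234.
V ≈ 5.93 × 14.234 ≈ 84.4 kt.

84 kt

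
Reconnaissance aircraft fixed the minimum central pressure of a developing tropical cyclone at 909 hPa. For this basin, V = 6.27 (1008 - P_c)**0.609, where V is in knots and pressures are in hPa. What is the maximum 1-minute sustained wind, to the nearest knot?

ΔP = 1008 − 909 = 99 hPa.
99^0.609 ≈ 16.419.
V ≈ 6.27 × 16.419 ≈ 102.9 kt.

103 kt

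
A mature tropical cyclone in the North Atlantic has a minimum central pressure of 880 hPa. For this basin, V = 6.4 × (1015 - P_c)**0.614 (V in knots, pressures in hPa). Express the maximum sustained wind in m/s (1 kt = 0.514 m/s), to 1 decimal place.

ΔP = 1015 − 880 = 135 hPa.
V ≈ 6.4 × 135^0.614 = 6.4 × 20.325 ≈ 130.078 kt.
130.078 × 0.514 ≈ 66.86 m/s → 66.9 m/s.

66.9 m/s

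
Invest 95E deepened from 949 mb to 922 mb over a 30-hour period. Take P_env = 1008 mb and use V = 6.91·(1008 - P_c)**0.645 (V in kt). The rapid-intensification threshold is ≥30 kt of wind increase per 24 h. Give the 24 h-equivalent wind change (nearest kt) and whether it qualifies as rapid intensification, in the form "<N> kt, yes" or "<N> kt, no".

21 kt, no

V₁: ΔP = 59, V ≈ 6.91 × 59^0.645 ≈ 95.87 kt.
V₂: ΔP = 86, V ≈ 6.91 × 86^0.645 ≈ 122.24 kt.
ΔV over 30 h = 26.37 kt → 24 h equivalent = 26.37 × 24/30 ≈ 21.10 kt.
21 kt < 30 kt ⇒ not rapid intensification.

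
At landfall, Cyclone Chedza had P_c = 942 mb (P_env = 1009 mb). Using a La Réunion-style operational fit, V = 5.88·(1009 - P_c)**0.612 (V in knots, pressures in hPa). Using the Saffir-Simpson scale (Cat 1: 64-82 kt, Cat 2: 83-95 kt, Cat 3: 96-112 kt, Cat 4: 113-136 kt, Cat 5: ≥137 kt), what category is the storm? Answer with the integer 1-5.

1

ΔP = 1009 − 942 = 67 mb.
V ≈ 5.88 × 67^0.612 = 5.88 × 13.11 ≈ 77 kt.
77 kt falls in the Category 1 band.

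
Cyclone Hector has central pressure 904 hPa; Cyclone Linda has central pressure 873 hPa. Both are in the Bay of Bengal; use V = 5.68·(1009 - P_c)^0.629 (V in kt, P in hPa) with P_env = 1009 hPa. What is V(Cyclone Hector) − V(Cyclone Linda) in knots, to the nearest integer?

Cyclone Hector: ΔP = 105; V ≈ 5.68 × 105^0.629 ≈ 106.09 kt.
Cyclone Linda: ΔP = 136; V ≈ 5.68 × 136^0.629 ≈ 124.84 kt.
Difference ≈ 106.09 − 124.84 = -18.75 → -19 kt.

-19 kt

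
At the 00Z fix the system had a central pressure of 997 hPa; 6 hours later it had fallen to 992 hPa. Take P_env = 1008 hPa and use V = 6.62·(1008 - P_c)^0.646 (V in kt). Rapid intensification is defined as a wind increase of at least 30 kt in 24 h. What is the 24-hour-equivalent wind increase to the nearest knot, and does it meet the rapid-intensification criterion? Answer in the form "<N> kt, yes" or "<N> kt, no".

V₁: ΔP = 11, V ≈ 6.62 × 11^0.646 ≈ 31.16 kt.
V₂: ΔP = 16, V ≈ 6.62 × 16^0.646 ≈ 39.69 kt.
ΔV over 6 h = 8.53 kt → 24 h equivalent = 8.53 × 24/6 ≈ 34.12 kt.
34 kt ≥ 30 kt ⇒ rapid intensification.

34 kt, yes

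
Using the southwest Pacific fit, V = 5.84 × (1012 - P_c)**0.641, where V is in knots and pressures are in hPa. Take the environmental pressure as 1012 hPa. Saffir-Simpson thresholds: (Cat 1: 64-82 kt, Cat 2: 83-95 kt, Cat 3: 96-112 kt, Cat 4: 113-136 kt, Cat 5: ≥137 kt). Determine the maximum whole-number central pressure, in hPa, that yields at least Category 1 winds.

Category 1 begins at V = 64 kt.
Required ΔP = (64/5.84)^(1/0.641) = 10.959^1.560 ≈ 41.89 hPa.
P_c ≤ 1012 − 41.89 = 970.11, so the highest integer P_c is 970 hPa.

970 hPa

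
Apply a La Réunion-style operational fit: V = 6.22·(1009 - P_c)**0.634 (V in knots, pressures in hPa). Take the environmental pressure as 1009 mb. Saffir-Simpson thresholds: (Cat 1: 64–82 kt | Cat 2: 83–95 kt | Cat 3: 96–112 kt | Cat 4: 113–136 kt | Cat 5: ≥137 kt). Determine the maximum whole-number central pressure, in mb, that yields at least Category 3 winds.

934 mb

Category 3 begins at V = 96 kt.
Required ΔP = (96/6.22)^(1/0.634) = 15.434^1.577 ≈ 74.92 mb.
P_c ≤ 1009 − 74.92 = 934.08, so the highest integer P_c is 934 mb.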